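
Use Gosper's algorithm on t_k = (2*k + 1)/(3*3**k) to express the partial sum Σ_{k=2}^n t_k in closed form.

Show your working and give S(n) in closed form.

Compute t_(k+1)/t_k: get (2*k + 3)/(3*(2*k + 1)).
Gosper form: A/B · C(k+1)/C(k) with A=1/3, B=1, C=k + 1/2.
Set up (1/3)·f(k+1) − (1)·f(k) − (k + 1/2) = 0.
Degrees (0,0,1) ⇒ d ≤ 1.
Match coefficients ⇒ f(k) = -3*(k + 1)/2.
So s_k = (B(k−1)f/C)·t_k = (-3*(k + 1)/(2*k + 1))·t_k = (-k - 1)/3**k.
s_(k+1) − s_k = (2*k + 1)/(3*3**k) = t_k.
Telescope: S(n) = s_(n+1) − s_(2) = 3**(-n - 1)*(-n - 2) − (-1/3) = 3**(-n - 1)*(3**n - n - 2).

S(n) = 3**(-n - 1)*(3**n - n - 2)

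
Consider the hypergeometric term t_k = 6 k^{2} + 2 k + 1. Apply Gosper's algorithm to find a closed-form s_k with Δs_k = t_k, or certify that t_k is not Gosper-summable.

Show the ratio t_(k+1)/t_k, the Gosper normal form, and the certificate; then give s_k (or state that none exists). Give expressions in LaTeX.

s_k = k \left(2 k^{2} - 2 k + 1\right)

Ratio r(k) = (6*k**2 + 14*k + 9)/(6*k**2 + 2*k + 1).
Take A(k)=1, B(k)=1, C(k)=k**2 + k/3 + 1/6.
Set up (1)·f(k+1) − (1)·f(k) − (k**2 + k/3 + 1/6) = 0.
Bound: deg f ≤ 3.
Solving with deg f ≤ 3: f(k) = k*(2*k**2 - 2*k + 1)/6.
R(k) = B(k−1)·f(k)/C(k) = k*(2*k**2 - 2*k + 1)/(6*k**2 + 2*k + 1); s_k = R·t_k = k*(2*k**2 - 2*k + 1).
Check: Δs_k = 6*k**2 + 2*k + 1. ✓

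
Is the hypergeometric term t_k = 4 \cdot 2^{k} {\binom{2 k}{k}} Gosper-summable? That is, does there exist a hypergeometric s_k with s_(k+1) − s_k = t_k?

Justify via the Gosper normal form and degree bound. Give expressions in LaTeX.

No. Not Gosper-summable.

The ratio is 4*(2*k + 1)/(k + 1).
Normal form (A,B,C) = (8*k + 4, k + 1, 1).
f must satisfy (8*k + 4)·f(k+1) − (k)·f(k) = 1.
From deg A=1, deg B=1, deg C=0: d=-1.
d = -1 < 0 ⇒ no nonzero polynomial f; not summable.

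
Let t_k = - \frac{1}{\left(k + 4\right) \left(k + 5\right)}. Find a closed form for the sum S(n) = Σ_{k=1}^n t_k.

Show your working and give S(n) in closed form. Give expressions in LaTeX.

S(n) = - \frac{n}{5 n + 25}

The ratio is (k + 4)/(k + 6).
Take A(k)=k + 4, B(k)=k + 6, C(k)=1.
Key eq: (k + 4)·f(k+1) = (k + 5)·f(k) + (1).
deg f ≤ 1 (via 1,1,0).
Solve for f: f(k) = k/4 (degree 1 ≤ 1).
So s_k = (B(k−1)f/C)·t_k = (k*(k + 5)/4)·t_k = -k/(4*k + 16).
Verify: -1/(k**2 + 9*k + 20) matches t_k.
Telescope: S(n) = s_(n+1) − s_(1) = (-n - 1)/(4*(n + 5)) − (-1/20) = -n/(5*n + 25).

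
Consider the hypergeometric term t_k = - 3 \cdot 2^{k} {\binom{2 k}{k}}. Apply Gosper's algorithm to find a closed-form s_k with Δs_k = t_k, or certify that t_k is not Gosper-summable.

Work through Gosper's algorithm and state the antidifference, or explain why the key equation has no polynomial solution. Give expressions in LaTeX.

Ratio r(k) = 4*(2*k + 1)/(k + 1).
Take A(k)=8*k + 4, B(k)=k + 1, C(k)=1.
Set up (8*k + 4)·f(k+1) − (k)·f(k) − (1) = 0.
Bound: deg f ≤ -1.
Bound -1 < 0, so the key equation has no polynomial solution.

none (Gosper's algorithm certifies no s_k)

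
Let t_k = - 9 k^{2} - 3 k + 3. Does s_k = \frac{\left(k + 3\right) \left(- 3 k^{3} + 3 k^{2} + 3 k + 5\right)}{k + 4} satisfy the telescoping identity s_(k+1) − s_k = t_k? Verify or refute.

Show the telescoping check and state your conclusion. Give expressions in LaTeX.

s_(k+1) = (-3*k**4 - 18*k**3 - 24*k**2 + 8*k + 32)/(k + 5)
s_(k+1) − s_k = (-9*k**4 - 78*k**3 - 162*k**2 - 21*k + 53)/(k**2 + 9*k + 20)
(s_(k+1) − s_k) − t_k = (6*k**3 + 42*k**2 + 12*k - 7)/(k**2 + 9*k + 20)

Invalid: residual \frac{6 k^{3} + 42 k^{2} + 12 k - 7}{k^{2} + 9 k + 20} ≠ 0.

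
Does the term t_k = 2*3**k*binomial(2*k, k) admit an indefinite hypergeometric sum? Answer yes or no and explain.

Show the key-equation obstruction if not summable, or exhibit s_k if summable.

No. Not Gosper-summable.

Step 1: r(k) = 6*(2*k + 1)/(k + 1).
Take A(k)=12*k + 6, B(k)=k + 1, C(k)=1.
Need (12*k + 6)·f(k+1) − (k)·f(k) = 1.
Degrees (1,1,0) ⇒ d ≤ -1.
d = -1 < 0 ⇒ no nonzero polynomial f; not summable.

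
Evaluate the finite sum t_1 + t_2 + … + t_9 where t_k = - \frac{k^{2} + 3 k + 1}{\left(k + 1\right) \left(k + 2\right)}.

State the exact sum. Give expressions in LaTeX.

Σ = -189/22

r(k) = (k + 1)*(3*k + (k + 1)**2 + 4)/((k + 3)*(k**2 + 3*k + 1)) after simplifying.
So A=k + 1 and B=k + 3, with C=k**2 + 3*k + 1.
Need (k + 1)·f(k+1) − (k + 2)·f(k) = k**2 + 3*k + 1.
d = 2 from the (1,1,2) case.
Solve for f: f(k) = k**2 (degree 2 ≤ 2).
Then R = B(k−1)f/C = k**2*(k + 2)/(k**2 + 3*k + 1), so s_k = R(k)·t_k = -k**2/(k + 1).
Δs = (k**2*(k + 2) - (k + 1)**3)/((k + 1)*(k + 2)), as required.
Evaluate s at k=10 and k=1: -100/11 and -1/2; difference -189/22.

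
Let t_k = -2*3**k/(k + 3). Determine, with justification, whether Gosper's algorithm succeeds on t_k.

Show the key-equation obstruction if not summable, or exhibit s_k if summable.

Ratio r(k) = 3*(k + 3)/(k + 4).
A = 3*k + 9, B = k + 4, C = 1.
Key eq: (3*k + 9)·f(k+1) = (k + 3)·f(k) + (1).
Bound: deg f ≤ -1.
deg f ≤ -1 is impossible — no certificate.

No — negative degree bound, so no certificate f.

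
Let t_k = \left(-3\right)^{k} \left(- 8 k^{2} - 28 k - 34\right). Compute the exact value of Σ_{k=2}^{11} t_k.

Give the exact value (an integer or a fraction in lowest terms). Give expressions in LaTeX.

Σ = 180689760

Compute t_(k+1)/t_k: get 3*(-4*k**2 - 22*k - 35)/(4*k**2 + 14*k + 17).
Normal form (A,B,C) = (-3, 1, k**2 + 7*k/2 + 17/4).
Solve (-3)·f(k+1) − (1)·f(k) = k**2 + 7*k/2 + 17/4.
d = 2 from the (0,0,2) case.
Solve for f: f(k) = -(k**2 + 2*k + 2)/4 (degree 2 ≤ 2).
Then R = B(k−1)f/C = -(k**2 + 2*k + 2)/(4*k**2 + 14*k + 17), so s_k = R(k)·t_k = 2*(-3)**k*(k**2 + 2*k + 2).
Δs = (-3)**k*(-8*k**2 - 28*k - 34), as required.
Evaluate s at k=12 and k=2: 180689940 and 180; difference 180689760.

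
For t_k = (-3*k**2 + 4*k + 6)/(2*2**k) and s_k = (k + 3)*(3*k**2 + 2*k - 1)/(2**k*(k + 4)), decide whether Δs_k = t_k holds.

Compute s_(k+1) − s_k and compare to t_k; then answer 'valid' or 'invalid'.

s_(k+1) = (k + 4)*(2*k + 3*(k + 1)**2 + 1)/(2*2**k*(k + 5))
s_(k+1) − s_k = (-3*k**4 - 20*k**3 - 4*k**2 + 116*k + 94)/(2*2**k*(k**2 + 9*k + 20))
(s_(k+1) − s_k) − t_k = (3*k**3 + 14*k**2 - 18*k - 26)/(2*2**k*(k**2 + 9*k + 20))

Invalid: residual (3*k**3 + 14*k**2 - 18*k - 26)/(2*2**k*(k**2 + 9*k + 20)) ≠ 0.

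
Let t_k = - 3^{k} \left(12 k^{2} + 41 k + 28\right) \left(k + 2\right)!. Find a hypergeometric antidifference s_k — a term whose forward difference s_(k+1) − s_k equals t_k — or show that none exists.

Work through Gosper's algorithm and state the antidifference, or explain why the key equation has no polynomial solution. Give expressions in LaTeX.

t_(k+1)/t_k = 3*(12*k**3 + 101*k**2 + 276*k + 243)/(12*k**2 + 41*k + 28).
Factor: A=3*k + 9; B=1; C=k**2 + 41*k/12 + 7/3.
Set up (3*k + 9)·f(k+1) − (1)·f(k) − (k**2 + 41*k/12 + 7/3) = 0.
Bound: deg f ≤ 1.
Solving with deg f ≤ 1: f(k) = (4*k - 1)/12.
So s_k = (B(k−1)f/C)·t_k = ((4*k - 1)/(12*k**2 + 41*k + 28))·t_k = -3**k*(4*k - 1)*factorial(k + 2).
Verify: -3**k*(12*k**2 + 41*k + 28)*factorial(k + 2) matches t_k.

s_k = - 3^{k} \left(4 k - 1\right) \left(k + 2\right)!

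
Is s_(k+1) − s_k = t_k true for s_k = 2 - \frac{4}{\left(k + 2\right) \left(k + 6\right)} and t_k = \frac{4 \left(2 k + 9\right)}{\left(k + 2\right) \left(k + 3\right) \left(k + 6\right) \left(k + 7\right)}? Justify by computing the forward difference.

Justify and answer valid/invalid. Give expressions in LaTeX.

Valid: the claim telescopes to t_k.

s_(k+1) = 2 - 4/((k + 3)*(k + 7))
s_(k+1) − s_k = 4*(2*k + 9)/(k**4 + 18*k**3 + 113*k**2 + 288*k + 252)
(s_(k+1) − s_k) − t_k = 0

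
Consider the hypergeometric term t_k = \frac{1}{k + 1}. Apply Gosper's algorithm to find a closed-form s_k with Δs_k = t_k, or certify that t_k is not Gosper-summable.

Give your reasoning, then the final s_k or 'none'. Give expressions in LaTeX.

no hypergeometric antidifference exists

Compute t_(k+1)/t_k: get (k + 1)/(k + 2).
Factor: A=k + 1; B=k + 2; C=1.
Key eq: (k + 1)·f(k+1) = (k + 1)·f(k) + (1).
Bound: deg f ≤ 0.
f = c0 ⇒ A·f(k+1) − B(k−1)·f(k) − C = -1. The system {-1 = 0} is inconsistent; no antidifference.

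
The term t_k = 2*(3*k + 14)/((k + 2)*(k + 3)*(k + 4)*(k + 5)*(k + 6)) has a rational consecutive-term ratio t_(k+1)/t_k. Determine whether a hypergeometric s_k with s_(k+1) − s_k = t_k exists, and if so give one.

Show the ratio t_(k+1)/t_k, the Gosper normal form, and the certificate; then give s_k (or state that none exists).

s_k = k*(k**2 + 10*k + 31)/(15*(k**3 + 10*k**2 + 31*k + 30))

t_(k+1)/t_k = (k + 2)*(3*k + 17)/((k + 7)*(3*k + 14)).
Take A(k)=k + 2, B(k)=k + 7, C(k)=k + 14/3.
Need (k + 2)·f(k+1) − (k + 6)·f(k) = k + 14/3.
d = 4 from the (1,1,1) case.
A polynomial solution: f(k) = k*(k + 4)*(k**2 + 10*k + 31)/90.
Certificate R = B(k−1)f/C = k*(k + 4)*(k + 6)*(k**2 + 10*k + 31)/(30*(3*k + 14)) gives s_k = k*(k**2 + 10*k + 31)/(15*(k**3 + 10*k**2 + 31*k + 30)).
Check: Δs_k = 2*(3*k + 14)/(k**5 + 20*k**4 + 155*k**3 + 580*k**2 + 1044*k + 720). ✓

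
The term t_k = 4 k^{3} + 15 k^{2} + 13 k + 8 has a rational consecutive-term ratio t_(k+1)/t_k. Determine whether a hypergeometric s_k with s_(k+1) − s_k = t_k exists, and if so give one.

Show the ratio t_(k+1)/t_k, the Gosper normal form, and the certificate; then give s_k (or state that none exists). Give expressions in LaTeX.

The ratio is (4*k**3 + 27*k**2 + 55*k + 40)/(4*k**3 + 15*k**2 + 13*k + 8).
Factor: A=1; B=1; C=k**3 + 15*k**2/4 + 13*k/4 + 2.
Set up (1)·f(k+1) − (1)·f(k) − (k**3 + 15*k**2/4 + 13*k/4 + 2) = 0.
deg f ≤ 4 (via 0,0,3).
Coefficient equations give f(k) = k*(k**3 + 3*k**2 + 4)/4.
R(k) = B(k−1)·f(k)/C(k) = k*(k**3 + 3*k**2 + 4)/(4*k**3 + 15*k**2 + 13*k + 8); s_k = R·t_k = k*(k**3 + 3*k**2 + 4).
Verify: 4*k**3 + 15*k**2 + 13*k + 8 matches t_k.

s_k = k \left(k^{3} + 3 k^{2} + 4\right)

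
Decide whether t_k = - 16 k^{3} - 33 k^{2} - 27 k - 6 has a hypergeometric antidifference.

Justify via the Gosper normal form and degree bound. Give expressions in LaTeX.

Yes. s_k = k \left(- 4 k^{3} - 3 k^{2} - k + 2\right).

Ratio r(k) = (16*k**3 + 81*k**2 + 141*k + 82)/(16*k**3 + 33*k**2 + 27*k + 6).
Normal form (A,B,C) = (1, 1, k**3 + 33*k**2/16 + 27*k/16 + 3/8).
Set up (1)·f(k+1) − (1)·f(k) − (k**3 + 33*k**2/16 + 27*k/16 + 3/8) = 0.
d = 4 from the (0,0,3) case.
Solve for f: f(k) = k*(4*k**3 + 3*k**2 + k - 2)/16 (degree 4 ≤ 4).
R(k) = B(k−1)·f(k)/C(k) = k*(4*k**3 + 3*k**2 + k - 2)/(16*k**3 + 33*k**2 + 27*k + 6); s_k = R·t_k = k*(-4*k**3 - 3*k**2 - k + 2).
Check: Δs_k = -16*k**3 - 33*k**2 - 27*k - 6. ✓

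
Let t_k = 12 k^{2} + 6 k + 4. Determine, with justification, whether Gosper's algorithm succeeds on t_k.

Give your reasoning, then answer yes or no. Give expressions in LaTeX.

The ratio is (6*k**2 + 15*k + 11)/(6*k**2 + 3*k + 2).
So A=1 and B=1, with C=k**2 + k/2 + 1/3.
Need (1)·f(k+1) − (1)·f(k) = k**2 + k/2 + 1/3.
deg f ≤ 3 (via 0,0,2).
Match coefficients ⇒ f(k) = k*(4*k**2 - 3*k + 3)/12.
Then R = B(k−1)f/C = k*(4*k**2 - 3*k + 3)/(2*(6*k**2 + 3*k + 2)), so s_k = R(k)·t_k = k*(4*k**2 - 3*k + 3).
Check: Δs_k = 12*k**2 + 6*k + 4. ✓

Yes. s_k = k \left(4 k^{2} - 3 k + 3\right).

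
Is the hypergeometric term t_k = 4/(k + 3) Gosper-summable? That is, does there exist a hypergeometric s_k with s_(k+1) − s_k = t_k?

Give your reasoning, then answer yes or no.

No — key equation has no polynomial f.

Step 1: r(k) = (k + 3)/(k + 4).
A = k + 3, B = k + 4, C = 1.
Key eq: (k + 3)·f(k+1) = (k + 3)·f(k) + (1).
deg f ≤ 0 (via 1,1,0).
Generic f = c0 gives residual -1; -1 = 0 cannot hold, so t_k is not Gosper-summable.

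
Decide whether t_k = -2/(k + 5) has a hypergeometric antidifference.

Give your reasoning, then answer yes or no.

The ratio is (k + 5)/(k + 6).
A = k + 5, B = k + 6, C = 1.
Key eq: (k + 5)·f(k+1) = (k + 5)·f(k) + (1).
Degrees (1,1,0) ⇒ d ≤ 0.
Generic f = c0 gives residual -1; -1 = 0 cannot hold, so t_k is not Gosper-summable.

No. Not Gosper-summable.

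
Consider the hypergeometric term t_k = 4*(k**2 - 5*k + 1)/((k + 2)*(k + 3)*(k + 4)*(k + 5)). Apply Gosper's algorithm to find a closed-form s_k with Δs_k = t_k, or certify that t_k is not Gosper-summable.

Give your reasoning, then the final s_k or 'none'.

The ratio is (k**3 - k**2 - 9*k - 6)/(k**3 + k**2 - 29*k + 6).
So A=k + 2 and B=k + 6, with C=k**2 - 5*k + 1.
Solve (k + 2)·f(k+1) − (k + 5)·f(k) = k**2 - 5*k + 1.
From deg A=1, deg B=1, deg C=2: d=3.
Solving with deg f ≤ 3: f(k) = k*(k - 13)*(k - 2)/24.
Then R = B(k−1)f/C = k*(k - 13)*(k - 2)*(k + 5)/(24*(k**2 - 5*k + 1)), so s_k = R(k)·t_k = k*(k**2 - 15*k + 26)/(6*(k + 2)*(k + 3)*(k + 4)).
s_(k+1) − s_k = 4*(k**2 - 5*k + 1)/(k**4 + 14*k**3 + 71*k**2 + 154*k + 120) = t_k.

s_k = k*(k**2 - 15*k + 26)/(6*(k + 2)*(k + 3)*(k + 4))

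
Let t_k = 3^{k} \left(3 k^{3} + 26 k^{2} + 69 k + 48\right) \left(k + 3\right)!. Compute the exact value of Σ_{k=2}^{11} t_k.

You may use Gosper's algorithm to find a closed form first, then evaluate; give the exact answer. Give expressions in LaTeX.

t_(k+1)/t_k = 3*(3*k**4 + 47*k**3 + 270*k**2 + 666*k + 584)/(3*k**3 + 26*k**2 + 69*k + 48).
A = 3*k + 12, B = 1, C = k**3 + 26*k**2/3 + 23*k + 16.
Solve (3*k + 12)·f(k+1) − (1)·f(k) = k**3 + 26*k**2/3 + 23*k + 16.
d = 2 from the (1,0,3) case.
A polynomial solution: f(k) = k*(k + 3)/3.
Then R = B(k−1)f/C = k*(k + 3)/(3*k**3 + 26*k**2 + 69*k + 48), so s_k = R(k)·t_k = 3**k*k*(k + 3)*factorial(k + 3).
Check: Δs_k = 3**k*(3*k**3 + 26*k**2 + 69*k + 48)*factorial(k + 3). ✓
Sum = s_(12) − s_(2); s_(12) = 125091319284771840000, s_(2) = 10800 ⇒ 125091319284771829200.

Σ = 125091319284771829200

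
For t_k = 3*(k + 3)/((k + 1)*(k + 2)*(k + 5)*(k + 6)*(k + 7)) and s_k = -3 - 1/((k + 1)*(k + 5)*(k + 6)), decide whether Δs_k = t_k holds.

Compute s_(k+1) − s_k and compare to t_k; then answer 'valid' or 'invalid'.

s_(k+1) = -3 - 1/((k + 2)*(k + 6)*(k + 7))
s_(k+1) − s_k = 3*(k + 3)/(k**5 + 21*k**4 + 163*k**3 + 567*k**2 + 844*k + 420)
(s_(k+1) − s_k) − t_k = 0

valid (s_(k+1) − s_k reduces to t_k)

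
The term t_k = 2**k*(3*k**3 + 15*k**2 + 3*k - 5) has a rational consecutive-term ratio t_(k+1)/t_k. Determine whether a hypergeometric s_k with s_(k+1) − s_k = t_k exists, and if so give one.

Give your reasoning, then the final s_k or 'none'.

The ratio is 2*(3*k**3 + 24*k**2 + 42*k + 16)/(3*k**3 + 15*k**2 + 3*k - 5).
Take A(k)=2, B(k)=1, C(k)=k**3 + 5*k**2 + k - 5/3.
f must satisfy (2)·f(k+1) − (1)·f(k) = k**3 + 5*k**2 + k - 5/3.
Degrees (0,0,3) ⇒ d ≤ 3.
Match coefficients ⇒ f(k) = (3*k**3 - 3*k**2 - 3*k + 1)/3.
So s_k = (B(k−1)f/C)·t_k = ((3*k**3 - 3*k**2 - 3*k + 1)/(3*k**3 + 15*k**2 + 3*k - 5))·t_k = 2**k*(3*k**3 - 3*k**2 - 3*k + 1).
Δs = 2**k*(3*k**3 + 15*k**2 + 3*k - 5), as required.

s_k = 2**k*(3*k**3 - 3*k**2 - 3*k + 1)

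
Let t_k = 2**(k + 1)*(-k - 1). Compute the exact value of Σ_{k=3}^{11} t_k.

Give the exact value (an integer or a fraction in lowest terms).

Σ = -90080

Compute t_(k+1)/t_k: get 2*(k + 2)/(k + 1).
Gosper form: A/B · C(k+1)/C(k) with A=2, B=1, C=k + 1.
f must satisfy (2)·f(k+1) − (1)·f(k) = k + 1.
Degrees (0,0,1) ⇒ d ≤ 1.
Solve for f: f(k) = k - 1 (degree 1 ≤ 1).
R(k) = B(k−1)·f(k)/C(k) = (k - 1)/(k + 1); s_k = R·t_k = 2**(k + 1)*(1 - k).
Check: Δs_k = 2**(k + 1)*(-k - 1). ✓
Sum = s_(12) − s_(3); s_(12) = -90112, s_(3) = -32 ⇒ -90080.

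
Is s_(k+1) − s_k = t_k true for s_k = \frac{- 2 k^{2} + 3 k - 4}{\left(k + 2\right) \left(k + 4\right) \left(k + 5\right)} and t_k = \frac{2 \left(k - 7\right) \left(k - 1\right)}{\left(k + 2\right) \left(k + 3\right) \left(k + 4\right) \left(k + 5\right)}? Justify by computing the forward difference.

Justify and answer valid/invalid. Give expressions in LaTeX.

Invalid: residual \frac{2 \left(- 4 k^{2} + 19 k - 18\right)}{k^{5} + 20 k^{4} + 155 k^{3} + 580 k^{2} + 1044 k + 720} ≠ 0.

s_(k+1) = (3*k - 2*(k + 1)**2 - 1)/((k + 3)*(k + 5)*(k + 6))
s_(k+1) − s_k = 2*(k**3 - 6*k**2 - 22*k + 24)/(k**5 + 20*k**4 + 155*k**3 + 580*k**2 + 1044*k + 720)
(s_(k+1) − s_k) − t_k = 2*(-4*k**2 + 19*k - 18)/(k**5 + 20*k**4 + 155*k**3 + 580*k**2 + 1044*k + 720)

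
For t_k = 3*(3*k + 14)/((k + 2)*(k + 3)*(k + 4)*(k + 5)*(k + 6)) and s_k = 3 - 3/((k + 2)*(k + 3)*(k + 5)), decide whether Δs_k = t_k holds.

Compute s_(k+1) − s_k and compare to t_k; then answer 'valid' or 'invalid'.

Valid: the claim telescopes to t_k.

s_(k+1) = 3 - 3/((k + 3)*(k + 4)*(k + 6))
s_(k+1) − s_k = 3*(3*k + 14)/(k**5 + 20*k**4 + 155*k**3 + 580*k**2 + 1044*k + 720)
(s_(k+1) − s_k) − t_k = 0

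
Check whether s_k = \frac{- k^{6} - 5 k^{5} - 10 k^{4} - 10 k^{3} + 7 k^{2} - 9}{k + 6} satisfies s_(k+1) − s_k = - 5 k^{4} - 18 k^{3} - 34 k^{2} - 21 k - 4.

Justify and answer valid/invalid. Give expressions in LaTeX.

s_(k+1) = (-k**6 - 11*k**5 - 50*k**4 - 120*k**3 - 148*k**2 - 87*k - 28)/(k + 7)
s_(k+1) − s_k = (-5*k**6 - 71*k**5 - 340*k**4 - 805*k**3 - 1024*k**2 - 541*k - 105)/(k**2 + 13*k + 42)
(s_(k+1) − s_k) − t_k = 3*(4*k**5 + 46*k**4 + 138*k**3 + 227*k**2 + 131*k + 21)/(k**2 + 13*k + 42)

Invalid: residual \frac{3 \left(4 k^{5} + 46 k^{4} + 138 k^{3} + 227 k^{2} + 131 k + 21\right)}{k^{2} + 13 k + 42} ≠ 0.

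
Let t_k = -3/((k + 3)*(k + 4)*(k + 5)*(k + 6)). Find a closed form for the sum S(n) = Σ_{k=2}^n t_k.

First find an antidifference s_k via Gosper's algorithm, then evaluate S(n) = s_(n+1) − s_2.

t_(k+1)/t_k = (k + 3)/(k + 7).
A = k + 3, B = k + 7, C = 1.
f must satisfy (k + 3)·f(k+1) − (k + 6)·f(k) = 1.
deg f ≤ 3 (via 1,1,0).
Coefficient equations give f(k) = k*(k**2 + 12*k + 47)/180.
Get s_k = R·t_k = k*(-k**2 - 12*k - 47)/(60*(k + 3)*(k + 4)*(k + 5)) with R(k) = B(k−1)f(k)/C(k) = k*(k + 6)*(k**2 + 12*k + 47)/180.
Check: Δs_k = -3/(k**4 + 18*k**3 + 119*k**2 + 342*k + 360). ✓
Σ_(k=2)^n t_k = s_(n+1) − s_(2) = ((-n**3 - 15*n**2 - 74*n - 60)/(60*(n**3 + 15*n**2 + 74*n + 120))) − (-1/84), i.e. (-n**3 - 15*n**2 - 74*n + 90)/(210*(n**3 + 15*n**2 + 74*n + 120)).

S(n) = (-n**3 - 15*n**2 - 74*n + 90)/(210*(n**3 + 15*n**2 + 74*n + 120))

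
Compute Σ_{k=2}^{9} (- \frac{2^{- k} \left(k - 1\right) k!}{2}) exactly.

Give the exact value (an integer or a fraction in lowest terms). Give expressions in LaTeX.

Step 1: r(k) = k*(k + 1)/(2*(k - 1)).
So A=k/2 + 1/2 and B=1, with C=k - 1.
Solve (k/2 + 1/2)·f(k+1) − (1)·f(k) = k - 1.
d = 0 from the (1,0,1) case.
Solve for f: f(k) = 2 (degree 0 ≤ 0).
Certificate R = B(k−1)f/C = 2/(k - 1) gives s_k = -factorial(k)/2**k.
Δs = -(k - 1)*factorial(k)/(2*2**k), as required.
Telescoping: Σ = s_(10) − s_(2) = -14175/4 − (-1/2) = -14173/4.

Σ = -14173/4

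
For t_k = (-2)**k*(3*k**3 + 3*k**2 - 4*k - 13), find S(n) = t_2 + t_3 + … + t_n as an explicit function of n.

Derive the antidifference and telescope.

S(n) = 2*(-2)**n*n**3 + 4*(-2)**n*n**2 - 2*(-2)**n*n - 10*(-2)**n - 12

Compute t_(k+1)/t_k: get 2*(-3*k**3 - 12*k**2 - 11*k + 11)/(3*k**3 + 3*k**2 - 4*k - 13).
So A=-2 and B=1, with C=k**3 + k**2 - 4*k/3 - 13/3.
f must satisfy (-2)·f(k+1) − (1)·f(k) = k**3 + k**2 - 4*k/3 - 13/3.
Bound: deg f ≤ 3.
A polynomial solution: f(k) = -(k**3 - k**2 - 2*k - 3)/3.
Then R = B(k−1)f/C = -(k**3 - k**2 - 2*k - 3)/(3*k**3 + 3*k**2 - 4*k - 13), so s_k = R(k)·t_k = (-2)**k*(-k**3 + k**2 + 2*k + 3).
Check: Δs_k = (-2)**k*(3*k**3 + 3*k**2 - 4*k - 13). ✓
Σ_(k=2)^n t_k = s_(n+1) − s_(2) = ((-2)**(n + 1)*(-n**3 - 2*n**2 + n + 5)) − (12), i.e. 2*(-2)**n*n**3 + 4*(-2)**n*n**2 - 2*(-2)**n*n - 10*(-2)**n - 12.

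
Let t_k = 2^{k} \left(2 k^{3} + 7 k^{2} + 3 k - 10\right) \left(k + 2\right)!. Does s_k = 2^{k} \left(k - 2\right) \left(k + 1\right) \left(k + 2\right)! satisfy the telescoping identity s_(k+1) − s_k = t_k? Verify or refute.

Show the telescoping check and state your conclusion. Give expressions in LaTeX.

Valid — Δs_k = t_k.

s_(k+1) = 2**(k + 1)*(k - 1)*(k + 2)*factorial(k + 3)
s_(k+1) − s_k = 2**k*(2*k**3 + 7*k**2 + 3*k - 10)*factorial(k + 2)
(s_(k+1) − s_k) − t_k = 0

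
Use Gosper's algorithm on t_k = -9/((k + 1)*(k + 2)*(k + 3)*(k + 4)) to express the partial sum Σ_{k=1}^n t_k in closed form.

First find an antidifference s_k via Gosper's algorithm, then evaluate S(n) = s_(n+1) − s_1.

S(n) = n*(-n**2 - 9*n - 26)/(8*(n**3 + 9*n**2 + 26*n + 24))

Ratio r(k) = (k + 1)/(k + 5).
So A=k + 1 and B=k + 5, with C=1.
Solve (k + 1)·f(k+1) − (k + 4)·f(k) = 1.
From deg A=1, deg B=1, deg C=0: d=3.
Solve for f: f(k) = k*(k**2 + 6*k + 11)/18 (degree 3 ≤ 3).
Certificate R = B(k−1)f/C = k*(k + 4)*(k**2 + 6*k + 11)/18 gives s_k = k*(-k**2 - 6*k - 11)/(2*(k + 1)*(k + 2)*(k + 3)).
Δs = -9/(k**4 + 10*k**3 + 35*k**2 + 50*k + 24), as required.
Σ_(k=1)^n t_k = s_(n+1) − s_(1) = ((-n**3 - 9*n**2 - 26*n - 18)/(2*(n**3 + 9*n**2 + 26*n + 24))) − (-3/8), i.e. n*(-n**2 - 9*n - 26)/(8*(n**3 + 9*n**2 + 26*n + 24)).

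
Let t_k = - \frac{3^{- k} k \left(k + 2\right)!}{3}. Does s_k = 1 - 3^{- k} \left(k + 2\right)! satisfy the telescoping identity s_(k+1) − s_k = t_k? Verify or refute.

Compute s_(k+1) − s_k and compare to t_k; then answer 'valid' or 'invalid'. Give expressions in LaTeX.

valid; difference matches t_k

s_(k+1) = -3**(-k - 1)*factorial(k + 3) + 1
s_(k+1) − s_k = -k*factorial(k + 2)/(3*3**k)
(s_(k+1) − s_k) − t_k = 0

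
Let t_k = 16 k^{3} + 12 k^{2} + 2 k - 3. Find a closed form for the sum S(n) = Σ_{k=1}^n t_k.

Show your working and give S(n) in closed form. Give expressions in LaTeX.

Compute t_(k+1)/t_k: get (16*k**3 + 60*k**2 + 74*k + 27)/(16*k**3 + 12*k**2 + 2*k - 3).
Factor: A=1; B=1; C=k**3 + 3*k**2/4 + k/8 - 3/16.
Solve (1)·f(k+1) − (1)·f(k) = k**3 + 3*k**2/4 + k/8 - 3/16.
Degrees (0,0,3) ⇒ d ≤ 4.
Match coefficients ⇒ f(k) = k*(4*k**3 - 4*k**2 - k - 2)/16.
So s_k = (B(k−1)f/C)·t_k = (k*(4*k**3 - 4*k**2 - k - 2)/(16*k**3 + 12*k**2 + 2*k - 3))·t_k = k*(4*k**3 - 4*k**2 - k - 2).
s_(k+1) − s_k = 16*k**3 + 12*k**2 + 2*k - 3 = t_k.
Telescope: S(n) = s_(n+1) − s_(1) = 4*n**4 + 12*n**3 + 11*n**2 - 3 − (-3) = n**2*(4*n**2 + 12*n + 11).

S(n) = n^{2} \left(4 n^{2} + 12 n + 11\right)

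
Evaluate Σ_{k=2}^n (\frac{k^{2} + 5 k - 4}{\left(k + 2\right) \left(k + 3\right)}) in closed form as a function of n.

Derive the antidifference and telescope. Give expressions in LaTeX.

S(n) = \frac{2 n^{2} - n - 1}{2 \left(n + 3\right)}

The ratio is (k + 2)*(5*k + (k + 1)**2 + 1)/((k + 4)*(k**2 + 5*k - 4)).
A = k + 2, B = k + 4, C = k**2 + 5*k - 4.
Solve (k + 2)·f(k+1) − (k + 3)·f(k) = k**2 + 5*k - 4.
d = 2 from the (1,1,2) case.
Match coefficients ⇒ f(k) = k*(k - 3).
R(k) = B(k−1)·f(k)/C(k) = k*(k - 3)*(k + 3)/(k**2 + 5*k - 4); s_k = R·t_k = k*(k - 3)/(k + 2).
Check: Δs_k = (k**2 + 5*k - 4)/(k**2 + 5*k + 6). ✓
Evaluate: s_(n+1) = (n**2 - n - 2)/(n + 3); subtract s_(2) = -1/2 ⇒ S(n) = (2*n**2 - n - 1)/(2*(n + 3)).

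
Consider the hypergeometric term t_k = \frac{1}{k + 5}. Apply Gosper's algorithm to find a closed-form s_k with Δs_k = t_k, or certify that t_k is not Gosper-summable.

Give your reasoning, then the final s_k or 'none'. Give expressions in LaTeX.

The ratio is (k + 5)/(k + 6).
A = k + 5, B = k + 6, C = 1.
Need (k + 5)·f(k+1) − (k + 5)·f(k) = 1.
d = 0 from the (1,1,0) case.
Put f(k) = c0: A·f(k+1) − B(k−1)·f(k) − C = -1; need -1 = 0 — inconsistent ⇒ no f, not summable.

none (Gosper's algorithm certifies no s_k)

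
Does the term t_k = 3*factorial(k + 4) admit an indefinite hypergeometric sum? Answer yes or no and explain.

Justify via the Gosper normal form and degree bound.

t_(k+1)/t_k = k + 5.
Normal form (A,B,C) = (k + 5, 1, 1).
Need (k + 5)·f(k+1) − (1)·f(k) = 1.
deg f ≤ -1 (via 1,0,0).
Bound -1 < 0, so the key equation has no polynomial solution.

No — t_k has no hypergeometric antidifference.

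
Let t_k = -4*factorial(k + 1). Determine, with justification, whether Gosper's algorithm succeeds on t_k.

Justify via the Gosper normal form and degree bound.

No — t_k has no hypergeometric antidifference.

r(k) = k + 2 after simplifying.
So A=k + 2 and B=1, with C=1.
f must satisfy (k + 2)·f(k+1) − (1)·f(k) = 1.
d = -1 from the (1,0,0) case.
deg f ≤ -1 is impossible — no certificate.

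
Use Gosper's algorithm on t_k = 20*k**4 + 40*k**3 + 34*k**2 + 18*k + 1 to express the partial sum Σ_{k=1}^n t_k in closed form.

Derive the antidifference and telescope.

S(n) = n*(4*n**4 + 20*n**3 + 38*n**2 + 36*n + 15)

Ratio r(k) = (20*k**4 + 120*k**3 + 274*k**2 + 286*k + 113)/(20*k**4 + 40*k**3 + 34*k**2 + 18*k + 1).
Normal form (A,B,C) = (1, 1, k**4 + 2*k**3 + 17*k**2/10 + 9*k/10 + 1/20).
f must satisfy (1)·f(k+1) − (1)·f(k) = k**4 + 2*k**3 + 17*k**2/10 + 9*k/10 + 1/20.
d = 5 from the (0,0,4) case.
Match coefficients ⇒ f(k) = k*(4*k**4 - 2*k**2 + 2*k - 3)/20.
R(k) = B(k−1)·f(k)/C(k) = k*(4*k**4 - 2*k**2 + 2*k - 3)/(20*k**4 + 40*k**3 + 34*k**2 + 18*k + 1); s_k = R·t_k = k*(4*k**4 - 2*k**2 + 2*k - 3).
s_(k+1) − s_k = 20*k**4 + 40*k**3 + 34*k**2 + 18*k + 1 = t_k.
s_(n+1) = 4*n**5 + 20*n**4 + 38*n**3 + 36*n**2 + 15*n + 1 and s_(1) = 1, so S(n) = n*(4*n**4 + 20*n**3 + 38*n**2 + 36*n + 15).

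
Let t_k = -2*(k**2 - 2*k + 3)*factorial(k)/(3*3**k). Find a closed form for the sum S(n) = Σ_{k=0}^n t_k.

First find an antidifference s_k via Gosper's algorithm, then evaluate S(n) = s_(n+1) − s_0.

S(n) = -(6*3**n + 2*n**2*factorial(n) + 2*n*factorial(n))/(3*3**n)

The ratio is (k**3 + k**2 + 2*k + 2)/(3*(k**2 - 2*k + 3)).
Normal form (A,B,C) = (k/3 + 1/3, 1, k**2 - 2*k + 3).
Need (k/3 + 1/3)·f(k+1) − (1)·f(k) = k**2 - 2*k + 3.
From deg A=1, deg B=0, deg C=2: d=1.
Solve for f: f(k) = 3*(k - 1) (degree 1 ≤ 1).
So s_k = (B(k−1)f/C)·t_k = (3*(k - 1)/(k**2 - 2*k + 3))·t_k = -2*(k - 1)*factorial(k)/3**k.
Verify: -2*(k**2 - 2*k + 3)*factorial(k)/(3*3**k) matches t_k.
Telescope: S(n) = s_(n+1) − s_(0) = -2*3**(-n - 1)*n*factorial(n + 1) − (2) = -(6*3**n + 2*n**2*factorial(n) + 2*n*factorial(n))/(3*3**n).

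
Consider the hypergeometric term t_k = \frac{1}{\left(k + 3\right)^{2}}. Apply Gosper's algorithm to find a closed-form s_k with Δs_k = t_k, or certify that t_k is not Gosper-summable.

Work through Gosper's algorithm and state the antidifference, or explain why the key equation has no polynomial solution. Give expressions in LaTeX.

Step 1: r(k) = (k + 3)**2/(k + 4)**2.
A = k**2 + 6*k + 9, B = k**2 + 8*k + 16, C = 1.
Need (k**2 + 6*k + 9)·f(k+1) − (k**2 + 6*k + 9)·f(k) = 1.
Degrees (2,2,0) ⇒ d ≤ 0.
Generic f = c0 gives residual -1; -1 = 0 cannot hold, so t_k is not Gosper-summable.

no hypergeometric antidifference exists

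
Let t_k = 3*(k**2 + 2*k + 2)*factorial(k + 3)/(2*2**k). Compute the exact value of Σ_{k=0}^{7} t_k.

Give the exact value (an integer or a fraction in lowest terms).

Σ = 3274443

Ratio r(k) = (k + 4)*(2*k + (k + 1)**2 + 4)/(2*(k**2 + 2*k + 2)).
Take A(k)=k/2 + 2, B(k)=1, C(k)=k**2 + 2*k + 2.
f must satisfy (k/2 + 2)·f(k+1) − (1)·f(k) = k**2 + 2*k + 2.
d = 1 from the (1,0,2) case.
Solve for f: f(k) = 2*(k - 1) (degree 1 ≤ 1).
So s_k = (B(k−1)f/C)·t_k = (2*(k - 1)/(k**2 + 2*k + 2))·t_k = 3*(k - 1)*factorial(k + 3)/2**k.
Check: Δs_k = 3*(k**2 + 2*k + 2)*factorial(k + 3)/(2*2**k). ✓
Evaluate s at k=8 and k=0: 3274425 and -18; difference 3274443.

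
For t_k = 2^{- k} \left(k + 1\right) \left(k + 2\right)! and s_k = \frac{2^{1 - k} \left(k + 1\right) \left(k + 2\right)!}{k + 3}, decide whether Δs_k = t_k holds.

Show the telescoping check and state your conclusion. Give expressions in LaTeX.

s_(k+1) = (k + 2)*factorial(k + 3)/(2**k*(k + 4))
s_(k+1) − s_k = (k**3 + 6*k**2 + 11*k + 10)*factorial(k + 2)/(2**k*(k + 3)*(k + 4))
(s_(k+1) − s_k) − t_k = -2**(1 - k)*(k**2 + 4*k + 1)*factorial(k + 2)/((k + 3)*(k + 4))

Invalid: residual - \frac{2^{1 - k} \left(k^{2} + 4 k + 1\right) \left(k + 2\right)!}{\left(k + 3\right) \left(k + 4\right)} ≠ 0.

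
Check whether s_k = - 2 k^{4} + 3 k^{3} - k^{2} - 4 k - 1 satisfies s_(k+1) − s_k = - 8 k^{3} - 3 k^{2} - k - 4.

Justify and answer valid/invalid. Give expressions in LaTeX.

s_(k+1) = -2*k**4 - 5*k**3 - 4*k**2 - 5*k - 5
s_(k+1) − s_k = -8*k**3 - 3*k**2 - k - 4
(s_(k+1) − s_k) − t_k = 0

Valid: the claim telescopes to t_k.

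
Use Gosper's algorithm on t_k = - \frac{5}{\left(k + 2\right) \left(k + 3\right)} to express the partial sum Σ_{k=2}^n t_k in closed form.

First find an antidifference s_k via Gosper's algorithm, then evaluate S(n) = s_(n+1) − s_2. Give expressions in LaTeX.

t_(k+1)/t_k = (k + 2)/(k + 4).
Gosper form: A/B · C(k+1)/C(k) with A=k + 2, B=k + 4, C=1.
Need (k + 2)·f(k+1) − (k + 3)·f(k) = 1.
Bound: deg f ≤ 1.
A polynomial solution: f(k) = k/2.
R(k) = B(k−1)·f(k)/C(k) = k*(k + 3)/2; s_k = R·t_k = -5*k/(2*k + 4).
s_(k+1) − s_k = -5/(k**2 + 5*k + 6) = t_k.
Evaluate: s_(n+1) = 5*(-n - 1)/(2*(n + 3)); subtract s_(2) = -5/4 ⇒ S(n) = 5*(1 - n)/(4*(n + 3)).

S(n) = \frac{5 \left(1 - n\right)}{4 \left(n + 3\right)}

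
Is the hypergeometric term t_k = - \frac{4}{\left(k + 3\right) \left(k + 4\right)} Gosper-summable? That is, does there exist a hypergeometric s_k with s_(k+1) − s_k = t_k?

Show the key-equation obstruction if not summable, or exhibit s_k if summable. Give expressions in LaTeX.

Ratio r(k) = (k + 3)/(k + 5).
Gosper form: A/B · C(k+1)/C(k) with A=k + 3, B=k + 5, C=1.
Need (k + 3)·f(k+1) − (k + 4)·f(k) = 1.
Bound: deg f ≤ 1.
Match coefficients ⇒ f(k) = k/3.
So s_k = (B(k−1)f/C)·t_k = (k*(k + 4)/3)·t_k = -4*k/(3*k + 9).
Verify: -4/(k**2 + 7*k + 12) matches t_k.

Yes. s_k = - \frac{4 k}{3 k + 9}.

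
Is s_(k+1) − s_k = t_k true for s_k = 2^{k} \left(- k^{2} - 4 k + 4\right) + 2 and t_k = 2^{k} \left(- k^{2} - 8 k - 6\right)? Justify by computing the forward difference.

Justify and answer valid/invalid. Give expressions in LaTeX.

Valid — Δs_k = t_k.

s_(k+1) = -2*2**k*(4*k + (k + 1)**2) + 2
s_(k+1) − s_k = 2**k*(-k**2 - 8*k - 6)
(s_(k+1) − s_k) − t_k = 0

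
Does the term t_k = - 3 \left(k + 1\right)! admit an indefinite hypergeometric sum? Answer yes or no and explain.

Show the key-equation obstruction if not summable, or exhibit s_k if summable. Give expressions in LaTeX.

Ratio r(k) = k + 2.
So A=k + 2 and B=1, with C=1.
f must satisfy (k + 2)·f(k+1) − (1)·f(k) = 1.
Degrees (1,0,0) ⇒ d ≤ -1.
d = -1 < 0 ⇒ no nonzero polynomial f; not summable.

No; the degree bound rules out any f.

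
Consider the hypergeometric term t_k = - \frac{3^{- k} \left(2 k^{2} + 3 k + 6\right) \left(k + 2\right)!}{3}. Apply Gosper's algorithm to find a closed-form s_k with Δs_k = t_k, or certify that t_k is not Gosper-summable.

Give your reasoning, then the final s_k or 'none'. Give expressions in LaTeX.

Compute t_(k+1)/t_k: get (k + 3)*(3*k + 2*(k + 1)**2 + 9)/(3*(2*k**2 + 3*k + 6)).
Normal form (A,B,C) = (k/3 + 1, 1, k**2 + 3*k/2 + 3).
Set up (k/3 + 1)·f(k+1) − (1)·f(k) − (k**2 + 3*k/2 + 3) = 0.
Degrees (1,0,2) ⇒ d ≤ 1.
Solving with deg f ≤ 1: f(k) = 3*(2*k + 1)/2.
Then R = B(k−1)f/C = 3*(2*k + 1)/(2*k**2 + 3*k + 6), so s_k = R(k)·t_k = -(2*k + 1)*factorial(k + 2)/3**k.
Verify: -(2*k**2 + 3*k + 6)*factorial(k + 2)/(3*3**k) matches t_k.

s_k = - 3^{- k} \left(2 k + 1\right) \left(k + 2\right)!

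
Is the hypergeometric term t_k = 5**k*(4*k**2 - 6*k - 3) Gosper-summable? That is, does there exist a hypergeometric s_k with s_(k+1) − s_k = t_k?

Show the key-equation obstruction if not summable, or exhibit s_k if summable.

Yes. s_k = 5**k*(k**2 - 4*k + 3).

The ratio is 5*(4*k**2 + 2*k - 5)/(4*k**2 - 6*k - 3).
So A=5 and B=1, with C=k**2 - 3*k/2 - 3/4.
Set up (5)·f(k+1) − (1)·f(k) − (k**2 - 3*k/2 - 3/4) = 0.
From deg A=0, deg B=0, deg C=2: d=2.
Solving with deg f ≤ 2: f(k) = (k - 3)*(k - 1)/4.
Get s_k = R·t_k = 5**k*(k**2 - 4*k + 3) with R(k) = B(k−1)f(k)/C(k) = (k - 3)*(k - 1)/(4*k**2 - 6*k - 3).
Δs = 5**k*(4*k**2 - 6*k - 3), as required.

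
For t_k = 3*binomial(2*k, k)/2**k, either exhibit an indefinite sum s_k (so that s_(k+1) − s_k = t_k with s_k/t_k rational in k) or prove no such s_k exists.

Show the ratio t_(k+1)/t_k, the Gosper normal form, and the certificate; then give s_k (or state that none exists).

none — t_k is not Gosper-summable

Compute t_(k+1)/t_k: get (2*k + 1)/(k + 1).
A = 2*k + 1, B = k + 1, C = 1.
Solve (2*k + 1)·f(k+1) − (k)·f(k) = 1.
d = -1 from the (1,1,0) case.
Negative degree bound (-1): no f exists, t_k not Gosper-summable.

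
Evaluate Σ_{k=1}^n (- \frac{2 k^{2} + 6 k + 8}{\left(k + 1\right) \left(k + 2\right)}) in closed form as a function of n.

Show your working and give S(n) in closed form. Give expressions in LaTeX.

S(n) = \frac{2 n \left(- n - 3\right)}{n + 2}

Step 1: r(k) = (k + 1)*(3*k + (k + 1)**2 + 7)/((k + 3)*(k**2 + 3*k + 4)).
Gosper form: A/B · C(k+1)/C(k) with A=k + 1, B=k + 3, C=k**2 + 3*k + 4.
f must satisfy (k + 1)·f(k+1) − (k + 2)·f(k) = k**2 + 3*k + 4.
d = 2 from the (1,1,2) case.
Match coefficients ⇒ f(k) = k*(k + 3).
So s_k = (B(k−1)f/C)·t_k = (k*(k + 2)*(k + 3)/(k**2 + 3*k + 4))·t_k = -2*k*(k + 3)/(k + 1).
Check: Δs_k = 2*(-k**2 - 3*k - 4)/(k**2 + 3*k + 2). ✓
Σ_(k=1)^n t_k = s_(n+1) − s_(1) = (2*(-n**2 - 5*n - 4)/(n + 2)) − (-4), i.e. 2*n*(-n - 3)/(n + 2).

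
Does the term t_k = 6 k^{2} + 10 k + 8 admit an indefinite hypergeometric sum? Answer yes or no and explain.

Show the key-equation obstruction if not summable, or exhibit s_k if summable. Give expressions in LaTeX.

Yes. s_k = 2 k \left(k^{2} + k + 2\right).

r(k) = (3*k**2 + 11*k + 12)/(3*k**2 + 5*k + 4) after simplifying.
Normal form (A,B,C) = (1, 1, k**2 + 5*k/3 + 4/3).
Solve (1)·f(k+1) − (1)·f(k) = k**2 + 5*k/3 + 4/3.
From deg A=0, deg B=0, deg C=2: d=3.
Coefficient equations give f(k) = k*(k**2 + k + 2)/3.
Get s_k = R·t_k = 2*k*(k**2 + k + 2) with R(k) = B(k−1)f(k)/C(k) = k*(k**2 + k + 2)/(3*k**2 + 5*k + 4).
Δs = 6*k**2 + 10*k + 8, as required.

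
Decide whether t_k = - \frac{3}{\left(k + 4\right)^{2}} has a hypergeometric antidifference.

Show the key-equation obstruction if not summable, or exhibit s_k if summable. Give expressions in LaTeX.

r(k) = (k + 4)**2/(k + 5)**2 after simplifying.
Factor: A=k**2 + 8*k + 16; B=k**2 + 10*k + 25; C=1.
Need (k**2 + 8*k + 16)·f(k+1) − (k**2 + 8*k + 16)·f(k) = 1.
d = 0 from the (2,2,0) case.
Write f(k) = c0. Then LHS − RHS = -1, requiring -1 = 0: contradictory. No certificate.

No — the linear system for f has no solution.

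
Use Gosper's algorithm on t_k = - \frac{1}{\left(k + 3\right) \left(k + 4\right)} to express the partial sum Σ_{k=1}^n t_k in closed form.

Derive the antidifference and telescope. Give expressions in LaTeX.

t_(k+1)/t_k = (k + 3)/(k + 5).
Factor: A=k + 3; B=k + 5; C=1.
Need (k + 3)·f(k+1) − (k + 4)·f(k) = 1.
Degrees (1,1,0) ⇒ d ≤ 1.
Solve for f: f(k) = k/3 (degree 1 ≤ 1).
R(k) = B(k−1)·f(k)/C(k) = k*(k + 4)/3; s_k = R·t_k = -k/(3*k + 9).
Verify: -1/(k**2 + 7*k + 12) matches t_k.
Telescope: S(n) = s_(n+1) − s_(1) = (-n - 1)/(3*(n + 4)) − (-1/12) = -n/(4*n + 16).

S(n) = - \frac{n}{4 n + 16}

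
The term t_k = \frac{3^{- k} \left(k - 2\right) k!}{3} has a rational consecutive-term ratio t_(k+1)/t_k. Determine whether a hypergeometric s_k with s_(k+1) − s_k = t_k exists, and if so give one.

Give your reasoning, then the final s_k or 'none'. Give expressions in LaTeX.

Step 1: r(k) = (k**2 - 1)/(3*(k - 2)).
So A=k/3 + 1/3 and B=1, with C=k - 2.
Key eq: (k/3 + 1/3)·f(k+1) = (1)·f(k) + (k - 2).
d = 0 from the (1,0,1) case.
Coefficient equations give f(k) = 3.
Certificate R = B(k−1)f/C = 3/(k - 2) gives s_k = factorial(k)/3**k.
Δs = (k - 2)*factorial(k)/(3*3**k), as required.

s_k = 3^{- k} k!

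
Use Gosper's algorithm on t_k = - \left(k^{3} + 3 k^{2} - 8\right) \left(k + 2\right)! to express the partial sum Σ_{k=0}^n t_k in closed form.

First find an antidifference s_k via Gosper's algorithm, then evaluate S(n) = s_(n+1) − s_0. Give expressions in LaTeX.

S(n) = - n^{2} \left(n + 3\right)! - n \left(n + 3\right)! + 4 \left(n + 3\right)! - 8

Compute t_(k+1)/t_k: get (k + 3)*((k + 1)**3 + 3*(k + 1)**2 - 8)/(k**3 + 3*k**2 - 8).
Gosper form: A/B · C(k+1)/C(k) with A=k + 3, B=1, C=k**3 + 3*k**2 - 8.
Need (k + 3)·f(k+1) − (1)·f(k) = k**3 + 3*k**2 - 8.
d = 2 from the (1,0,3) case.
Coefficient equations give f(k) = k**2 - k - 4.
Get s_k = R·t_k = (-k**2 + k + 4)*factorial(k + 2) with R(k) = B(k−1)f(k)/C(k) = (k**2 - k - 4)/(k**3 + 3*k**2 - 8).
Verify: -(k**3 + 3*k**2 - 8)*factorial(k + 2) matches t_k.
Σ_(k=0)^n t_k = s_(n+1) − s_(0) = (-(n**2 + n - 4)*factorial(n + 3)) − (8), i.e. -n**2*factorial(n + 3) - n*factorial(n + 3) + 4*factorial(n + 3) - 8.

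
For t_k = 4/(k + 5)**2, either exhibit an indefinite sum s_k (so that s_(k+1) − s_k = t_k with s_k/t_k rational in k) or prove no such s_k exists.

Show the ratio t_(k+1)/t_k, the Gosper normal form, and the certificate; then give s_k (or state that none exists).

none (Gosper's algorithm certifies no s_k)

r(k) = (k + 5)**2/(k + 6)**2 after simplifying.
Normal form (A,B,C) = (k**2 + 10*k + 25, k**2 + 12*k + 36, 1).
f must satisfy (k**2 + 10*k + 25)·f(k+1) − (k**2 + 10*k + 25)·f(k) = 1.
d = 0 from the (2,2,0) case.
Write f(k) = c0. Then LHS − RHS = -1, requiring -1 = 0: contradictory. No certificate.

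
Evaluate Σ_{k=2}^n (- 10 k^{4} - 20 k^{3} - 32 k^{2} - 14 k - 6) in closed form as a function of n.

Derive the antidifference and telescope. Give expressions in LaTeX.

r(k) = (5*k**4 + 30*k**3 + 76*k**2 + 89*k + 41)/(5*k**4 + 10*k**3 + 16*k**2 + 7*k + 3) after simplifying.
So A=1 and B=1, with C=k**4 + 2*k**3 + 16*k**2/5 + 7*k/5 + 3/5.
Set up (1)·f(k+1) − (1)·f(k) − (k**4 + 2*k**3 + 16*k**2/5 + 7*k/5 + 3/5) = 0.
From deg A=0, deg B=0, deg C=4: d=5.
Solve for f: f(k) = k*(k**4 + 2*k**2 - 2*k + 2)/5 (degree 5 ≤ 5).
Certificate R = B(k−1)f/C = k*(k**4 + 2*k**2 - 2*k + 2)/(5*k**4 + 10*k**3 + 16*k**2 + 7*k + 3) gives s_k = 2*k*(-k**4 - 2*k**2 + 2*k - 2).
Verify: -10*k**4 - 20*k**3 - 32*k**2 - 14*k - 6 matches t_k.
s_(n+1) = -2*n**5 - 10*n**4 - 24*n**3 - 28*n**2 - 18*n - 6 and s_(2) = -88, so S(n) = -2*n**5 - 10*n**4 - 24*n**3 - 28*n**2 - 18*n + 82.

S(n) = - 2 n^{5} - 10 n^{4} - 24 n^{3} - 28 n^{2} - 18 n + 82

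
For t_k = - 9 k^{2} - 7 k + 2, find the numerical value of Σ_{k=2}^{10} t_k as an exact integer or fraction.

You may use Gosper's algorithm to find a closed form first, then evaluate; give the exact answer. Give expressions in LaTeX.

Σ = -3816

r(k) = (9*k**2 + 25*k + 14)/(9*k**2 + 7*k - 2) after simplifying.
A = 1, B = 1, C = k**2 + 7*k/9 - 2/9.
f must satisfy (1)·f(k+1) − (1)·f(k) = k**2 + 7*k/9 - 2/9.
From deg A=0, deg B=0, deg C=2: d=3.
Solving with deg f ≤ 3: f(k) = k*(k + 1)*(3*k - 4)/9.
So s_k = (B(k−1)f/C)·t_k = (k*(3*k - 4)/(9*k - 2))·t_k = k*(-3*k**2 + k + 4).
Verify: -9*k**2 - 7*k + 2 matches t_k.
Telescoping: Σ = s_(11) − s_(2) = -3828 − (-12) = -3816.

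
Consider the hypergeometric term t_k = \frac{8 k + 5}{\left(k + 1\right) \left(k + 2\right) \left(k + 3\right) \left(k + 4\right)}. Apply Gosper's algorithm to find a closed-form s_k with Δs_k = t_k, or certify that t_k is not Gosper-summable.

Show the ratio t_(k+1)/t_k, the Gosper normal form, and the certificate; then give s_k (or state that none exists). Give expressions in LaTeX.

s_k = \frac{k \left(k^{2} + 6 k + 3\right)}{2 \left(k + 1\right) \left(k + 2\right) \left(k + 3\right)}

The ratio is (k + 1)*(8*k + 13)/((k + 5)*(8*k + 5)).
A = k + 1, B = k + 5, C = k + 5/8.
Need (k + 1)·f(k+1) − (k + 4)·f(k) = k + 5/8.
deg f ≤ 3 (via 1,1,1).
Solving with deg f ≤ 3: f(k) = k*(k**2 + 6*k + 3)/16.
R(k) = B(k−1)·f(k)/C(k) = k*(k + 4)*(k**2 + 6*k + 3)/(2*(8*k + 5)); s_k = R·t_k = k*(k**2 + 6*k + 3)/(2*(k + 1)*(k + 2)*(k + 3)).
Check: Δs_k = (8*k + 5)/(k**4 + 10*k**3 + 35*k**2 + 50*k + 24). ✓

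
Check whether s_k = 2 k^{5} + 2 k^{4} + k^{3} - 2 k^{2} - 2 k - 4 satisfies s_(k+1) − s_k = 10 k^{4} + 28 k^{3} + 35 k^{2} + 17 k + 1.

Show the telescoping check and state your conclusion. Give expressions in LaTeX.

Valid — Δs_k = t_k.

s_(k+1) = 2*k**5 + 12*k**4 + 29*k**3 + 33*k**2 + 15*k - 3
s_(k+1) − s_k = 10*k**4 + 28*k**3 + 35*k**2 + 17*k + 1
(s_(k+1) − s_k) − t_k = 0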